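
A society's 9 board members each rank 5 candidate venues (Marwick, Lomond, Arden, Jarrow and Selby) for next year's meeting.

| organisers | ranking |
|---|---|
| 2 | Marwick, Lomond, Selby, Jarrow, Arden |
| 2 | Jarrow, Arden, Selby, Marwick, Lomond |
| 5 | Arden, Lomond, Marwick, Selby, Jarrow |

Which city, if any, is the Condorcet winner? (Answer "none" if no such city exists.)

Arden

Head-to-head results (9 organisers):
Marwick–Lomond: Lomond 5–4.
Marwick–Arden: Arden 7–2.
Marwick–Jarrow: Marwick 7–2.
Marwick vs Selby: Marwick wins 7–2.
Lomond vs Arden: Arden, 7–2.
Lomond vs Jarrow: Lomond, 7–2.
Lomond–Selby: Lomond 7–2.
Arden–Jarrow: Arden 5–4.
Arden vs Selby: Arden wins 7–2.
Jarrow vs Selby: Selby wins 7–2.
Arden wins every pairwise contest, so Arden is the Condorcet winner.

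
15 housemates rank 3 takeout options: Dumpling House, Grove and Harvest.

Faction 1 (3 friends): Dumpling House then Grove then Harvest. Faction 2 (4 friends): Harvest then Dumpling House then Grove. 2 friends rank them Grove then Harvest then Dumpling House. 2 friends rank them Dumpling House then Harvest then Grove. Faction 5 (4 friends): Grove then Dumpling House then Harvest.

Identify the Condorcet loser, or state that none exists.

Harvest

Pairwise majorities:
Dumpling House vs Grove: Dumpling House preferred on 3+4+2 = 9 ballots; Dumpling House wins 9–6.
Dumpling House vs Harvest: 3+2+4 = 9 for Dumpling House, 6 for Harvest — Dumpling House by 9–6.
Grove vs Harvest: Grove wins 9–6.
Harvest loses to every other restaurant — it is the Condorcet loser.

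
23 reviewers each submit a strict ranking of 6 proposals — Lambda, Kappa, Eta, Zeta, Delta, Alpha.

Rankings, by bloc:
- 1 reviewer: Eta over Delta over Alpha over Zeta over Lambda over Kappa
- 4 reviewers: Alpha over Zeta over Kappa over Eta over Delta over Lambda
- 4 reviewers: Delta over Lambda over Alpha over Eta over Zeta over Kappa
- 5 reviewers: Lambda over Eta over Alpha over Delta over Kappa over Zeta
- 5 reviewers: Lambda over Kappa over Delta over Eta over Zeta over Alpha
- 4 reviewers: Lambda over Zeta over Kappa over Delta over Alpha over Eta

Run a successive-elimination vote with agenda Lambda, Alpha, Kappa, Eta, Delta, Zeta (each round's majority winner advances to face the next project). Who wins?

Lambda

Round 1: Lambda vs Alpha — 18–5, Lambda advances.
Round 2: Lambda vs Kappa — 19–4, Lambda advances.
Round 3: Lambda vs Eta — 18–5, Lambda advances.
Round 4: Lambda vs Delta — 14–9, Lambda advances.
Round 5: Lambda vs Zeta — 18–5, Lambda advances.
Lambda survives the agenda.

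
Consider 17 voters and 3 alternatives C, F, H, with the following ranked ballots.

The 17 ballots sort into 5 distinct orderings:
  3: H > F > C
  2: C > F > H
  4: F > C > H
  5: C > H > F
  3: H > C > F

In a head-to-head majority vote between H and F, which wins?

H

Ballots ranking H above F: 3 + 5 + 3 = 11.
Ballots ranking F above H: 17 − 11 = 6.
H wins the head-to-head 11–6.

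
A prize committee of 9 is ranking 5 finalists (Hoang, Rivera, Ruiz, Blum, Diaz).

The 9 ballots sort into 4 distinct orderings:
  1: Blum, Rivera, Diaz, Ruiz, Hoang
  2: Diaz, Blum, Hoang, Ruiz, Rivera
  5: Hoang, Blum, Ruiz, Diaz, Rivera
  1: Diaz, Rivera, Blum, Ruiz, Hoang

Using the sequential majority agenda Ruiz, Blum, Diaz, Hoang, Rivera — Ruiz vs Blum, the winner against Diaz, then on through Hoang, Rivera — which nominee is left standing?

Round 1: Ruiz vs Blum — 0–9, Blum advances.
Round 2: Blum vs Diaz — 6–3, Blum advances.
Round 3: Blum vs Hoang — 4–5, Hoang advances.
Round 4: Hoang vs Rivera — 7–2, Hoang advances.
Hoang survives the agenda.

Hoang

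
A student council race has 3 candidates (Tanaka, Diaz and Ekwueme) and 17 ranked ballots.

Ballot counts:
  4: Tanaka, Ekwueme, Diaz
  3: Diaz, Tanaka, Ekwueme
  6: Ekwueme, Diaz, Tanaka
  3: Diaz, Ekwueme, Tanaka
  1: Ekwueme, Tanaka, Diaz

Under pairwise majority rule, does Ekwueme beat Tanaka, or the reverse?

Ballots ranking Ekwueme above Tanaka: 6 + 3 + 1 = 10.
Ballots ranking Tanaka above Ekwueme: 17 − 10 = 7.
Ekwueme wins the head-to-head 10–7.

Ekwueme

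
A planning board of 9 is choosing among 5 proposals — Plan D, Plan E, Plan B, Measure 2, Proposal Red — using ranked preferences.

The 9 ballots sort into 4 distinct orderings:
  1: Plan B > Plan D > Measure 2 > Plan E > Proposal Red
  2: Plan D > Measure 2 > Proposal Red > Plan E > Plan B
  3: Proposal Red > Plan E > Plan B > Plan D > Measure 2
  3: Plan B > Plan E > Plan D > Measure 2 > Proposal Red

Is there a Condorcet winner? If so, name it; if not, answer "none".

none

Head-to-head results (9 council members):
Plan D vs Plan E: 1+2 = 3 for Plan D, 6 for Plan E — Plan E by 6–3.
Plan D vs Plan B: 2 to 7, Plan B.
Plan D vs Measure 2: Plan D is ranked higher on 1+2+3+3 = 9 ballots, Measure 2 on 0. Plan D wins 9–0.
Plan D vs Proposal Red: 6 to 3, Plan D.
Plan E vs Plan B: Plan E is ranked higher on 2+3 = 5 ballots, Plan B on 4. Plan E wins 5–4.
Plan E vs Measure 2: 3+3 = 6 for Plan E, 3 for Measure 2 — Plan E by 6–3.
Plan E vs Proposal Red: 1+3 = 4 for Plan E, 5 for Proposal Red — Proposal Red by 5–4.
Plan B vs Measure 2: 7 to 2, Plan B.
Plan B vs Proposal Red: 1+3 = 4 for Plan B, 5 for Proposal Red — Proposal Red by 5–4.
Measure 2 vs Proposal Red: 1+2+3 = 6 for Measure 2, 3 for Proposal Red — Measure 2 by 6–3.
Each option drops at least one matchup (Plan D loses to Plan E; Plan E loses to Proposal Red; Plan B loses to Plan E; Measure 2 loses to Plan D; Proposal Red loses to Plan D); the cycle Plan D > Proposal Red > Plan E > Plan D rules out a Condorcet winner.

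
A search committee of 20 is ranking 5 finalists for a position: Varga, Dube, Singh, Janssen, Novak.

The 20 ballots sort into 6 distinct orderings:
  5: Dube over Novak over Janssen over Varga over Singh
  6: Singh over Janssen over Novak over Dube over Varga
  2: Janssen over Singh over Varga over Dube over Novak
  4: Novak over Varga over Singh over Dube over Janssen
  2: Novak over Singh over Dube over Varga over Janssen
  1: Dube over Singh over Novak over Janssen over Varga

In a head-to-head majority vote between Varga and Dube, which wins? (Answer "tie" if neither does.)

Dube

Ballots ranking Varga above Dube: 2 + 4 = 6.
Ballots ranking Dube above Varga: 20 − 6 = 14.
Dube wins the head-to-head 14–6.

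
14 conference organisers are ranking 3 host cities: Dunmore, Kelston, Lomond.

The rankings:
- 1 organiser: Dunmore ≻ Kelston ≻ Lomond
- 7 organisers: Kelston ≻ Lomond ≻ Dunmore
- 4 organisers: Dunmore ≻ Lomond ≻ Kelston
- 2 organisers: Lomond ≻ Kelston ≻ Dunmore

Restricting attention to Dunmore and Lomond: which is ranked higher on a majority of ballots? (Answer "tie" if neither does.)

Lomond

Ballots ranking Dunmore above Lomond: 1 + 4 = 5.
Ballots ranking Lomond above Dunmore: 14 − 5 = 9.
Lomond wins the head-to-head 9–5.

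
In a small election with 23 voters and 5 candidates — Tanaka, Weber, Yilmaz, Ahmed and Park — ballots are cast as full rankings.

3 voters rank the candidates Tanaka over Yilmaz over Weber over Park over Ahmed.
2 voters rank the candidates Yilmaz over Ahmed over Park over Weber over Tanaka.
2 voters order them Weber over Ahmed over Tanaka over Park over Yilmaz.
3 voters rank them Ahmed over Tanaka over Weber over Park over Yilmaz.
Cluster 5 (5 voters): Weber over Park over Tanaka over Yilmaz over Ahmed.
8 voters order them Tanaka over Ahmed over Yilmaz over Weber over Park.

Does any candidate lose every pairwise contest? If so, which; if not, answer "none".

Pairwise majorities:
Tanaka vs Weber: Tanaka, 14–9.
Tanaka vs Yilmaz: Tanaka, 21–2.
Tanaka vs Ahmed: Tanaka, 16–7.
Tanaka vs Park: Tanaka wins 16–7.
Weber vs Yilmaz: Yilmaz wins 13–10.
Weber–Ahmed: Ahmed 13–10.
Weber vs Park: Weber wins 21–2.
Yilmaz vs Ahmed: Ahmed, 13–10.
Yilmaz vs Park: 13 to 10, Yilmaz.
Ahmed vs Park: Ahmed, 15–8.
Park loses to every other candidate — it is the Condorcet loser.

Park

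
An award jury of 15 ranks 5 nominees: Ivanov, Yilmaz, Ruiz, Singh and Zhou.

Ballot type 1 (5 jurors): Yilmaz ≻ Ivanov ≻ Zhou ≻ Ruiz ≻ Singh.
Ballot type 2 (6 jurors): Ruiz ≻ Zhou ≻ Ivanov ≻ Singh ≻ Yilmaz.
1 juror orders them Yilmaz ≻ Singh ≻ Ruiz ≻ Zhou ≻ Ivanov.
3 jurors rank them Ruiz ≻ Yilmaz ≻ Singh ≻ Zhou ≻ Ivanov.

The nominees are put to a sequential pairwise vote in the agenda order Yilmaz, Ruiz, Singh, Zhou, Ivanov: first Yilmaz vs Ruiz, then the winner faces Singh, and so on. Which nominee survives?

Round 1: Yilmaz vs Ruiz — 6–9, Ruiz advances.
Round 2: Ruiz vs Singh — 14–1, Ruiz advances.
Round 3: Ruiz vs Zhou — 10–5, Ruiz advances.
Round 4: Ruiz vs Ivanov — 10–5, Ruiz advances.
The agenda winner is Ruiz.

Ruiz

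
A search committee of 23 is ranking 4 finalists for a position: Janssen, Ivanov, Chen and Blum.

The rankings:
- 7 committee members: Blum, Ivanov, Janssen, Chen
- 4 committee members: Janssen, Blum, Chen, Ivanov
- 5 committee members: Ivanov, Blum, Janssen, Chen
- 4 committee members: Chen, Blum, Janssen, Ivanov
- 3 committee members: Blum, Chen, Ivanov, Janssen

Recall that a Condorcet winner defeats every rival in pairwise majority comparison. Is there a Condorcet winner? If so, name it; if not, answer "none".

Head-to-head results (23 committee members):
Janssen vs Ivanov: Ivanov, 15–8.
Janssen vs Chen: Janssen, 16–7.
Janssen vs Blum: Blum, 19–4.
Ivanov vs Chen: Ivanov, 12–11.
Ivanov vs Blum: Blum, 18–5.
Chen–Blum: Blum 19–4.
Blum wins every pairwise contest, so Blum is the Condorcet winner.

Blum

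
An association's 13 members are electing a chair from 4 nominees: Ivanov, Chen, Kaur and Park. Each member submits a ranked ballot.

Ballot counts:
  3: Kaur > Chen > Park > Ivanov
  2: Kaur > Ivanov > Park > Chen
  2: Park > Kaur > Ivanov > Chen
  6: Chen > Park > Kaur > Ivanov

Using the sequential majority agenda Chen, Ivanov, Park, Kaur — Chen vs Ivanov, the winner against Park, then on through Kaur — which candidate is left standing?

Kaur

Round 1: Chen vs Ivanov — 9–4, Chen advances.
Round 2: Chen vs Park — 9–4, Chen advances.
Round 3: Chen vs Kaur — 6–7, Kaur advances.
Kaur survives the agenda.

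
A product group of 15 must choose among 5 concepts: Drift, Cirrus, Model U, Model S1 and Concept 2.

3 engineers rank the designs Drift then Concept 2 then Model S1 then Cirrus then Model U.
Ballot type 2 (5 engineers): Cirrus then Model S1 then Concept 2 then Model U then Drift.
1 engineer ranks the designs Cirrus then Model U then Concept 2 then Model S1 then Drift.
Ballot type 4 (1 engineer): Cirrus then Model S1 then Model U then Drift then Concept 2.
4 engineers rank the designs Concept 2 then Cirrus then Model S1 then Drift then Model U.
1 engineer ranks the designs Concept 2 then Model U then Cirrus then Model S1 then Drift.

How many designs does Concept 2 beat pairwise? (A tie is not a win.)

Concept 2 against each rival (15 engineers):
Concept 2 vs Drift: Concept 2 preferred on 5+1+4+1 = 11 ballots; Concept 2 wins 11–4.
Concept 2 vs Cirrus: Concept 2 preferred on 3+4+1 = 8 ballots; Concept 2 wins 8–7.
Concept 2 vs Model U: Concept 2, 13–2.
Concept 2 vs Model S1: 3+1+4+1 = 9 for Concept 2, 6 for Model S1 — Concept 2 by 9–6.
Concept 2 beats Drift, Cirrus, Model U, Model S1 — 4 pairwise wins.

4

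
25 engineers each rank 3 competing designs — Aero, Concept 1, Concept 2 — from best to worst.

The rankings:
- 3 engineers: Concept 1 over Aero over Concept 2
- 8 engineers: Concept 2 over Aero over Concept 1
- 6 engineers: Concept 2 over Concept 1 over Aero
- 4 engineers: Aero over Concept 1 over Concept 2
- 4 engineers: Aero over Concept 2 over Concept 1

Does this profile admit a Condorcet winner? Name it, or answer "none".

Pairwise majorities:
Aero vs Concept 1: 16 to 9, Aero.
Aero vs Concept 2: 3+4+4 = 11 for Aero, 14 for Concept 2 — Concept 2 by 14–11.
Concept 1 vs Concept 2: Concept 1 is ranked higher on 3+4 = 7 ballots, Concept 2 on 18. Concept 2 wins 18–7.
Concept 2 wins every pairwise contest, so Concept 2 is the Condorcet winner.

Concept 2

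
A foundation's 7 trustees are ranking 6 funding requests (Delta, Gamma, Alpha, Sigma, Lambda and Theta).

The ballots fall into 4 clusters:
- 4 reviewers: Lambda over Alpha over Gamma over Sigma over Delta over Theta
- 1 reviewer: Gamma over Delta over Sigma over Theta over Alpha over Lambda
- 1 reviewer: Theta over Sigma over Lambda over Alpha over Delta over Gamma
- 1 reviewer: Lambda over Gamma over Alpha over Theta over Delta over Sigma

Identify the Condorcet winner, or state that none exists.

Lambda

Check each pair by majority over 7 ballots:
Delta vs Gamma: Delta preferred on 1 ballot; Gamma wins 6–1.
Delta vs Alpha: Alpha, 6–1.
Delta vs Sigma: Sigma wins 5–2.
Delta vs Lambda: Delta preferred on 1 ballot; Lambda wins 6–1.
Delta vs Theta: 4+1 = 5 for Delta, 2 for Theta — Delta by 5–2.
Gamma vs Alpha: Gamma preferred on 1+1 = 2 ballots; Alpha wins 5–2.
Gamma vs Sigma: Gamma wins 6–1.
Gamma vs Lambda: 1 for Gamma, 6 for Lambda — Lambda by 6–1.
Gamma vs Theta: 4+1+1 = 6 for Gamma, 1 for Theta — Gamma by 6–1.
Alpha vs Sigma: Alpha wins 5–2.
Alpha–Lambda: Lambda 6–1.
Alpha–Theta: Alpha 5–2.
Sigma vs Lambda: Lambda wins 5–2.
Sigma vs Theta: Sigma wins 5–2.
Lambda–Theta: Lambda 5–2.
Lambda beats each of Delta, Gamma, Alpha, Sigma, Theta — Lambda is the Condorcet winner.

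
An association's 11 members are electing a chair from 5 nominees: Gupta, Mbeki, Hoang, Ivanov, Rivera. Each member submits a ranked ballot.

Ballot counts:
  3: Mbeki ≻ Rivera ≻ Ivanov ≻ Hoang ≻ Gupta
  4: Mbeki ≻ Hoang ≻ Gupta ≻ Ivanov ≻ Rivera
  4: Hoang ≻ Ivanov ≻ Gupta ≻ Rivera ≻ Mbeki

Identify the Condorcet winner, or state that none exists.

Head-to-head results (11 voters):
Gupta vs Mbeki: Gupta preferred on 4 ballots; Mbeki wins 7–4.
Gupta vs Hoang: Gupta is ranked higher on 0 ballots, Hoang on 11. Hoang wins 11–0.
Gupta vs Ivanov: 4 to 7, Ivanov.
Gupta vs Rivera: Gupta preferred on 4+4 = 8 ballots; Gupta wins 8–3.
Mbeki vs Hoang: 7 to 4, Mbeki.
Mbeki vs Ivanov: 3+4 = 7 for Mbeki, 4 for Ivanov — Mbeki by 7–4.
Mbeki vs Rivera: 7 to 4, Mbeki.
Hoang vs Ivanov: Hoang is ranked higher on 4+4 = 8 ballots, Ivanov on 3. Hoang wins 8–3.
Hoang vs Rivera: Hoang is ranked higher on 4+4 = 8 ballots, Rivera on 3. Hoang wins 8–3.
Ivanov vs Rivera: 8 to 3, Ivanov.
Mbeki beats each of Gupta, Hoang, Ivanov, Rivera — Mbeki is the Condorcet winner.

Mbeki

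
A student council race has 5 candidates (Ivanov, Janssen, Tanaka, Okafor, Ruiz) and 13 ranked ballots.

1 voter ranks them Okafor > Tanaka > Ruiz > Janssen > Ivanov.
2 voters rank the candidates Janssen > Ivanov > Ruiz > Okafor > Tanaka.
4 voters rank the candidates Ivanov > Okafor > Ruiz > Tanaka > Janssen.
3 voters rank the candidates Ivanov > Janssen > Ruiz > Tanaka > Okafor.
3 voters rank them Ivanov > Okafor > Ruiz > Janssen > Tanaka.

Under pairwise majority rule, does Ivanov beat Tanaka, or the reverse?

Ivanov

Ballots ranking Ivanov above Tanaka: 2 + 4 + 3 + 3 = 12.
Ballots ranking Tanaka above Ivanov: 13 − 12 = 1.
Ivanov wins the head-to-head 12–1.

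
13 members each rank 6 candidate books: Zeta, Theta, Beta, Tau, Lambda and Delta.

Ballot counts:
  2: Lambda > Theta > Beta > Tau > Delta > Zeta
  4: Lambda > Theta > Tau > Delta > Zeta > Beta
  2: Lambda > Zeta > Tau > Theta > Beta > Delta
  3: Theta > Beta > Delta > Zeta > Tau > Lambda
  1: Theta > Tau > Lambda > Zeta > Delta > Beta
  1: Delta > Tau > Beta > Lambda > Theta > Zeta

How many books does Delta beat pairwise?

1

Delta against each rival (13 members):
Delta vs Zeta: Delta preferred on 2+4+3+1 = 10 ballots; Delta wins 10–3.
Delta vs Theta: 1 to 12, Theta.
Delta vs Beta: Beta, 7–6.
Delta vs Tau: Delta preferred on 3+1 = 4 ballots; Tau wins 9–4.
Delta vs Lambda: Lambda, 9–4.
Delta beats Zeta; loses to Theta, Beta, Tau, Lambda — 1 pairwise win.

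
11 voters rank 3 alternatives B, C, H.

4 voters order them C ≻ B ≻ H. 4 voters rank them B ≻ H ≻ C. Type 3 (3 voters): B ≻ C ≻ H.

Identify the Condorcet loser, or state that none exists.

H

Pairwise majorities:
B vs C: B, 7–4.
B–H: B 11–0.
C vs H: C wins 7–4.
Only H has no wins; H is the Condorcet loser.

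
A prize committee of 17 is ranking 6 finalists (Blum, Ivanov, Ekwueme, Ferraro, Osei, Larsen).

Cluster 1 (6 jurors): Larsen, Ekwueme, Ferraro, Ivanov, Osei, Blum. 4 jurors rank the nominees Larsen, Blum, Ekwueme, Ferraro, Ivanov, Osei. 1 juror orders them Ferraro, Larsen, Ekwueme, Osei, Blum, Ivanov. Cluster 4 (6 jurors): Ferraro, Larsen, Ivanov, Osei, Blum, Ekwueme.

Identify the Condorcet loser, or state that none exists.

none

Head-to-head results (17 jurors):
Blum vs Ivanov: 4+1 = 5 for Blum, 12 for Ivanov — Ivanov by 12–5.
Blum vs Ekwueme: Blum wins 10–7.
Blum vs Ferraro: Ferraro, 13–4.
Blum vs Osei: Osei, 13–4.
Blum vs Larsen: Blum is ranked higher on 0 ballots, Larsen on 17. Larsen wins 17–0.
Ivanov vs Ekwueme: Ekwueme, 11–6.
Ivanov vs Ferraro: Ivanov preferred on 0 ballots; Ferraro wins 17–0.
Ivanov vs Osei: 16 to 1, Ivanov.
Ivanov vs Larsen: Larsen, 17–0.
Ekwueme vs Ferraro: Ekwueme is ranked higher on 6+4 = 10 ballots, Ferraro on 7. Ekwueme wins 10–7.
Ekwueme vs Osei: Ekwueme preferred on 6+4+1 = 11 ballots; Ekwueme wins 11–6.
Ekwueme vs Larsen: 0 for Ekwueme, 17 for Larsen — Larsen by 17–0.
Ferraro–Osei: Ferraro 17–0.
Ferraro vs Larsen: Larsen wins 10–7.
Osei vs Larsen: 0 for Osei, 17 for Larsen — Larsen by 17–0.
Every nominee wins at least one matchup (Blum beats Ekwueme; Ivanov beats Blum; Ekwueme beats Ivanov; Ferraro beats Blum; Osei beats Blum; Larsen beats Blum), so there is no Condorcet loser.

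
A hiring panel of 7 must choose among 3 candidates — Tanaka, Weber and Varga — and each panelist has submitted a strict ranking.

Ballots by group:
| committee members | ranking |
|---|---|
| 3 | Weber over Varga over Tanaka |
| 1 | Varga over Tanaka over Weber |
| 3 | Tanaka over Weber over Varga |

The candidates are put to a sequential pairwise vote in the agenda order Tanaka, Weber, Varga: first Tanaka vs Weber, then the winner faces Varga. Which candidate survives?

Varga

Round 1: Tanaka vs Weber — 4–3, Tanaka advances.
Round 2: Tanaka vs Varga — 3–4, Varga advances.
Varga survives the agenda.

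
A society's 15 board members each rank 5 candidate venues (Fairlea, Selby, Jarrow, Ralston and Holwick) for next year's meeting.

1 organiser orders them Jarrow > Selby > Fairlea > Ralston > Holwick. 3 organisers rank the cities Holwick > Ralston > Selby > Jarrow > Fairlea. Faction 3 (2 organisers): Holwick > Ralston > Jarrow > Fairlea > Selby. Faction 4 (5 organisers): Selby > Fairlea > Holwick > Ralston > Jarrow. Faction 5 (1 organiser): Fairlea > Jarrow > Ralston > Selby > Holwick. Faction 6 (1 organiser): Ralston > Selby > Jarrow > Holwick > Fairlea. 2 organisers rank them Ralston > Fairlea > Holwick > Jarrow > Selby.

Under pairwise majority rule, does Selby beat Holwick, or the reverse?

Ballots ranking Selby above Holwick: 1 + 5 + 1 + 1 = 8.
Ballots ranking Holwick above Selby: 15 − 8 = 7.
Selby wins the head-to-head 8–7.

Selby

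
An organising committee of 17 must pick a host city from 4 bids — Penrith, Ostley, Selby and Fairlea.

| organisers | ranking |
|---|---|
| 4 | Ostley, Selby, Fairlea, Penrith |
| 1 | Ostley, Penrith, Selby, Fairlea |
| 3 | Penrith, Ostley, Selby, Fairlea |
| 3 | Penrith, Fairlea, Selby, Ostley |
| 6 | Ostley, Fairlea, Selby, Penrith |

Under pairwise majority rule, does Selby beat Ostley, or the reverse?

Ballots ranking Selby above Ostley: 3.
Ballots ranking Ostley above Selby: 17 − 3 = 14.
Ostley wins the head-to-head 14–3.

Ostley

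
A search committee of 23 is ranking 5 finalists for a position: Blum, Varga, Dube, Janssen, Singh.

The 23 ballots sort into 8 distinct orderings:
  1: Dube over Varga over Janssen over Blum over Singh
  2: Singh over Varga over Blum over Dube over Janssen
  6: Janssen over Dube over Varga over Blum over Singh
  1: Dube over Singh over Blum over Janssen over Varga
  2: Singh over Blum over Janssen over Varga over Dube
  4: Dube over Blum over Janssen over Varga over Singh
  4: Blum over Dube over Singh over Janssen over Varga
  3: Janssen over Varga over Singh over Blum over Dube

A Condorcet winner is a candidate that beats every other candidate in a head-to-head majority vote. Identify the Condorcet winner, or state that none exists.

Dube

Pairwise majorities:
Blum vs Varga: Varga wins 12–11.
Blum vs Dube: Dube wins 12–11.
Blum vs Janssen: Blum wins 13–10.
Blum vs Singh: Blum, 15–8.
Varga vs Dube: Dube, 16–7.
Varga vs Janssen: Janssen wins 20–3.
Varga–Singh: Varga 14–9.
Dube vs Janssen: Dube, 12–11.
Dube–Singh: Dube 16–7.
Janssen vs Singh: Janssen wins 14–9.
Dube defeats every rival head-to-head and is the Condorcet winner.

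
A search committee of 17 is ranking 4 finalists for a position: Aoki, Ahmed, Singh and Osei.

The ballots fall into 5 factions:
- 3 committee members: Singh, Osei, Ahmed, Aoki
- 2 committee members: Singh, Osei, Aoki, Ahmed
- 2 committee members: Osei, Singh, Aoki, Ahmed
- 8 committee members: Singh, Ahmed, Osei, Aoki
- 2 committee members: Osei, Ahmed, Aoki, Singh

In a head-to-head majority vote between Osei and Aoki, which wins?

Osei

Ballots ranking Osei above Aoki: 3 + 2 + 2 + 8 + 2 = 17.
Ballots ranking Aoki above Osei: 17 − 17 = 0.
Osei wins the head-to-head 17–0.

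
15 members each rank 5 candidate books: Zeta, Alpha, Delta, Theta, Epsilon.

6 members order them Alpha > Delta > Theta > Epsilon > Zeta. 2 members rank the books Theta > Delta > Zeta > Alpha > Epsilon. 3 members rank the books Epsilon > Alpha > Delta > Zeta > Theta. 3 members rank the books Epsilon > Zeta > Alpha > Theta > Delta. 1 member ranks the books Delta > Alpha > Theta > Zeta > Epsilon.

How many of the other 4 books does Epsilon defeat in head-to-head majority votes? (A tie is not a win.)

Epsilon against each rival (15 members):
Epsilon–Zeta: Epsilon 12–3.
Epsilon vs Alpha: Alpha, 9–6.
Epsilon vs Delta: Epsilon preferred on 3+3 = 6 ballots; Delta wins 9–6.
Epsilon vs Theta: Epsilon preferred on 3+3 = 6 ballots; Theta wins 9–6.
Epsilon beats Zeta; loses to Alpha, Delta, Theta — 1 pairwise win.

1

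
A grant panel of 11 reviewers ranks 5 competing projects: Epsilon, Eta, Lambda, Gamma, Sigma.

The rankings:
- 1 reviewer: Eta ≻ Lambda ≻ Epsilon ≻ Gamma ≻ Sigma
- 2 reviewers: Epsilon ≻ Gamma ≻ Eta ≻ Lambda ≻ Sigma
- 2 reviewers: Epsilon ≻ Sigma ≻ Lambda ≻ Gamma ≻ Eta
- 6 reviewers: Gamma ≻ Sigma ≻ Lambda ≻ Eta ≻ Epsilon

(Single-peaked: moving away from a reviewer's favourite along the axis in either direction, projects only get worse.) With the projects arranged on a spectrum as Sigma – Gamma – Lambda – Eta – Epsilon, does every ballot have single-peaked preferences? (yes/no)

no

Axis positions: Sigma=1, Gamma=2, Lambda=3, Eta=4, Epsilon=5.
Type 1 (peak Eta at position 4): ranking walks positions 4-3-5-2-1, expanding outward from the peak — single-peaked.
Type 2: ranking walks positions 5-2-4-3-1; Gamma is ranked above Eta even though Eta lies between Gamma and the peak Epsilon on the axis — preferences dip and rise again. Not single-peaked.
Type 3: ranking walks positions 5-1-3-2-4; Sigma is ranked above Eta even though Eta lies between Sigma and the peak Epsilon on the axis — preferences dip and rise again. Not single-peaked.
Type 4 (peak Gamma at position 2): ranking walks positions 2-1-3-4-5, expanding outward from the peak — single-peaked.
Type 2 violates single-peakedness, so the profile is not single-peaked on this axis.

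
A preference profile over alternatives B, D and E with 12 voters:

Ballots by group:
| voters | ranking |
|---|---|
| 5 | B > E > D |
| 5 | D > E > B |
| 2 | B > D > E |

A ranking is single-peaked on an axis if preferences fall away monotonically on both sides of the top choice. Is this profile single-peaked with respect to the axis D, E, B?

Axis positions: D=1, E=2, B=3.
Group 1 (peak B at position 3): ranking walks positions 3-2-1, expanding outward from the peak — single-peaked.
Group 2 (peak D at position 1): ranking walks positions 1-2-3, expanding outward from the peak — single-peaked.
Group 3: ranking walks positions 3-1-2; D is ranked above E even though E lies between D and the peak B on the axis — preferences dip and rise again. Not single-peaked.
Group 3 violates single-peakedness, so the profile is not single-peaked on this axis.

no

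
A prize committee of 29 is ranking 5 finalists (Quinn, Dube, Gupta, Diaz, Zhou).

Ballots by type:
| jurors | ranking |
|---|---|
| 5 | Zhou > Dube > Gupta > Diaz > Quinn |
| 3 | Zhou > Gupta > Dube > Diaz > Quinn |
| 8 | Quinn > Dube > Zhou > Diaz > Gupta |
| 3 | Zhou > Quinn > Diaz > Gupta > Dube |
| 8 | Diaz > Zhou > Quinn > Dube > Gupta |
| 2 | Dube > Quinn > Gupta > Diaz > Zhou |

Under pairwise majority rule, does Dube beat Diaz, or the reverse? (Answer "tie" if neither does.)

Dube

Ballots ranking Dube above Diaz: 5 + 3 + 8 + 2 = 18.
Ballots ranking Diaz above Dube: 29 − 18 = 11.
Dube wins the head-to-head 18–11.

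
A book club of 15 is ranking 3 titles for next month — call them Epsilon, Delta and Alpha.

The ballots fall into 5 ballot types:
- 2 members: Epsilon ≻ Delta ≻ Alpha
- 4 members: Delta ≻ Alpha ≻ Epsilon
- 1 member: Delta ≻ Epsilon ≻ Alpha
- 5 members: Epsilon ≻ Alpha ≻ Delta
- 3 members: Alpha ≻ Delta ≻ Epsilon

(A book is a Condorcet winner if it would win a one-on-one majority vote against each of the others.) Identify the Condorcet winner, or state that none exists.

Head-to-head results (15 members):
Epsilon vs Delta: 2+5 = 7 for Epsilon, 8 for Delta — Delta by 8–7.
Epsilon vs Alpha: Epsilon preferred on 2+1+5 = 8 ballots; Epsilon wins 8–7.
Delta vs Alpha: Delta preferred on 2+4+1 = 7 ballots; Alpha wins 8–7.
Every book loses at least once (Epsilon loses to Delta; Delta loses to Alpha; Alpha loses to Epsilon). The majority relation contains the cycle Epsilon → Alpha → Delta → Epsilon, so there is no Condorcet winner.

none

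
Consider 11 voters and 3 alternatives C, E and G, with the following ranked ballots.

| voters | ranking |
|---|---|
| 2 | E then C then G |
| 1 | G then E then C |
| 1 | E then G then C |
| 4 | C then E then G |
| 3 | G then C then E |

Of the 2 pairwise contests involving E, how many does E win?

1

E against each rival (11 voters):
E vs C: 4 to 7, C.
E vs G: E is ranked higher on 2+1+4 = 7 ballots, G on 4. E wins 7–4.
E beats G; loses to C — 1 pairwise win.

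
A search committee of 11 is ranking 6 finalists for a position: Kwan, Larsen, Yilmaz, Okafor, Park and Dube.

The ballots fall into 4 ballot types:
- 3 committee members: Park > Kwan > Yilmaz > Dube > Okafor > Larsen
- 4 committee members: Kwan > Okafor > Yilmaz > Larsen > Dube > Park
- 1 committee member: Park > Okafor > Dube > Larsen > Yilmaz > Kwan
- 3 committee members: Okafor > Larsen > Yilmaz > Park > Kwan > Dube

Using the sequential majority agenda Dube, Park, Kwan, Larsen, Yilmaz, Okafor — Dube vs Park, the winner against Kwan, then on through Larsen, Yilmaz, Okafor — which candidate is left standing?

Round 1: Dube vs Park — 4–7, Park advances.
Round 2: Park vs Kwan — 7–4, Park advances.
Round 3: Park vs Larsen — 4–7, Larsen advances.
Round 4: Larsen vs Yilmaz — 4–7, Yilmaz advances.
Round 5: Yilmaz vs Okafor — 3–8, Okafor advances.
The agenda winner is Okafor.

Okafor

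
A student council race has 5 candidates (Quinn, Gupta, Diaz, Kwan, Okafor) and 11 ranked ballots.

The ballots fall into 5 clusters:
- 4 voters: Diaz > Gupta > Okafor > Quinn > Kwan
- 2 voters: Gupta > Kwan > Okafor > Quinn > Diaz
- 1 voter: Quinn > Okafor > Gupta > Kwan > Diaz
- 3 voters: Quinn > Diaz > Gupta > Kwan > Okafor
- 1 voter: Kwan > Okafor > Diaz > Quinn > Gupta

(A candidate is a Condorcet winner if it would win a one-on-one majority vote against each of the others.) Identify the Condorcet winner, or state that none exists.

Pairwise majorities:
Quinn vs Gupta: Quinn is ranked higher on 1+3+1 = 5 ballots, Gupta on 6. Gupta wins 6–5.
Quinn–Diaz: Quinn 6–5.
Quinn vs Kwan: Quinn, 8–3.
Quinn vs Okafor: Okafor, 7–4.
Gupta vs Diaz: Diaz, 8–3.
Gupta vs Kwan: Gupta, 10–1.
Gupta vs Okafor: Gupta, 9–2.
Diaz vs Kwan: Diaz, 7–4.
Diaz–Okafor: Diaz 7–4.
Kwan vs Okafor: Kwan wins 6–5.
Every candidate loses at least once (Quinn loses to Gupta; Gupta loses to Diaz; Diaz loses to Quinn; Kwan loses to Quinn; Okafor loses to Gupta). The majority relation contains the cycle Quinn > Diaz > Gupta > Quinn, so there is no Condorcet winner.

none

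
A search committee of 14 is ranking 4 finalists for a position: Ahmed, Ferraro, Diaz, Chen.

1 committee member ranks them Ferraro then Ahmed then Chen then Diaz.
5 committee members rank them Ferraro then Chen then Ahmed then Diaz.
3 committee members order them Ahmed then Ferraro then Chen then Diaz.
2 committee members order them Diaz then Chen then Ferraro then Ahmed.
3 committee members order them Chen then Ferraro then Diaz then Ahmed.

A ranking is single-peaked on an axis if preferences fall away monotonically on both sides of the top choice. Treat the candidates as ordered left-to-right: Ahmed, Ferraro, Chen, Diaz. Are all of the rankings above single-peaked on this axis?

yes

Axis positions: Ahmed=1, Ferraro=2, Chen=3, Diaz=4.
Type 1 (peak Ferraro at position 2): ranking walks positions 2-1-3-4, expanding outward from the peak — single-peaked.
Type 2 (peak Ferraro at position 2): ranking walks positions 2-3-1-4, expanding outward from the peak — single-peaked.
Type 3 (peak Ahmed at position 1): ranking walks positions 1-2-3-4, expanding outward from the peak — single-peaked.
Type 4 (peak Diaz at position 4): ranking walks positions 4-3-2-1, expanding outward from the peak — single-peaked.
Type 5 (peak Chen at position 3): ranking walks positions 3-2-4-1, expanding outward from the peak — single-peaked.
Every ranking is single-peaked on this axis.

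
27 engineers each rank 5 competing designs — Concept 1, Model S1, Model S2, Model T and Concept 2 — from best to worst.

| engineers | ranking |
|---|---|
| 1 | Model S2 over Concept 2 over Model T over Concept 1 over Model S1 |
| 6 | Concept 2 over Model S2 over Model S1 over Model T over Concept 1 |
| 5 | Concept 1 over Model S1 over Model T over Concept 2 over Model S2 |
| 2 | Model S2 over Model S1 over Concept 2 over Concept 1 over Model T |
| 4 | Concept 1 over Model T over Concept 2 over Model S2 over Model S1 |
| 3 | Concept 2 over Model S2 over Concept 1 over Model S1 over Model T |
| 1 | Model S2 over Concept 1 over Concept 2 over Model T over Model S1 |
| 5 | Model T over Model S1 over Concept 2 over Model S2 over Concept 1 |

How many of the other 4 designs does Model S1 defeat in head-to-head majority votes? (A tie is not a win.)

Model S1 against each rival (27 engineers):
Model S1 vs Concept 1: 13 to 14, Concept 1.
Model S1 vs Model S2: Model S1 preferred on 5+5 = 10 ballots; Model S2 wins 17–10.
Model S1 vs Model T: Model S1 is ranked higher on 6+5+2+3 = 16 ballots, Model T on 11. Model S1 wins 16–11.
Model S1 vs Concept 2: Concept 2 wins 15–12.
Model S1 beats Model T; loses to Concept 1, Model S2, Concept 2 — 1 pairwise win.

1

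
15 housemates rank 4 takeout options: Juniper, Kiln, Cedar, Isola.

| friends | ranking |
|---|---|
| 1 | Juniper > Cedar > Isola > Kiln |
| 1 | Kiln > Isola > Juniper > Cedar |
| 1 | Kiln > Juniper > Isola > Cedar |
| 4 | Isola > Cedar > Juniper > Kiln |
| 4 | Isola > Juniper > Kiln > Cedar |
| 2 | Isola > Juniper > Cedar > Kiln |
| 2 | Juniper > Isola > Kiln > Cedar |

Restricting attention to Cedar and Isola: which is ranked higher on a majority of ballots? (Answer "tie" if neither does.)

Ballots ranking Cedar above Isola: 1.
Ballots ranking Isola above Cedar: 15 − 1 = 14.
Isola wins the head-to-head 14–1.

Isola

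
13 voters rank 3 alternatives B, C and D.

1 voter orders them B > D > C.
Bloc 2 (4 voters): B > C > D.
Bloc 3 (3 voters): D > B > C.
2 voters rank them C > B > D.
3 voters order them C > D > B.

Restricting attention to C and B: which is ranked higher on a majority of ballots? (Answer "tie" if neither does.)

Ballots ranking C above B: 2 + 3 = 5.
Ballots ranking B above C: 13 − 5 = 8.
B wins the head-to-head 8–5.

B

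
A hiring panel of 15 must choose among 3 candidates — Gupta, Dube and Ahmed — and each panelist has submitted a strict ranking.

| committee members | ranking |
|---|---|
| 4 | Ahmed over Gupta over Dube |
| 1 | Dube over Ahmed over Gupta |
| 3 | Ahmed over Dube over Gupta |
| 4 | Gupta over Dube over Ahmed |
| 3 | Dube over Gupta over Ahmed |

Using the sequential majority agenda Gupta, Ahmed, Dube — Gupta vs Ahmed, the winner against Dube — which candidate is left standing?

Round 1: Gupta vs Ahmed — 7–8, Ahmed advances.
Round 2: Ahmed vs Dube — 7–8, Dube advances.
Dube survives the agenda.

Dube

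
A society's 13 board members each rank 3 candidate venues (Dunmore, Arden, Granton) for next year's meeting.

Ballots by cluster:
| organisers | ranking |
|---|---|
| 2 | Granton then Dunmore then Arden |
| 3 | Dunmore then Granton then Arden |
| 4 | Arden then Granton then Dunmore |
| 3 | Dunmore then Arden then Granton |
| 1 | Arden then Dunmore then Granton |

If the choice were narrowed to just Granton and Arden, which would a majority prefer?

Ballots ranking Granton above Arden: 2 + 3 = 5.
Ballots ranking Arden above Granton: 13 − 5 = 8.
Arden wins the head-to-head 8–5.

Arden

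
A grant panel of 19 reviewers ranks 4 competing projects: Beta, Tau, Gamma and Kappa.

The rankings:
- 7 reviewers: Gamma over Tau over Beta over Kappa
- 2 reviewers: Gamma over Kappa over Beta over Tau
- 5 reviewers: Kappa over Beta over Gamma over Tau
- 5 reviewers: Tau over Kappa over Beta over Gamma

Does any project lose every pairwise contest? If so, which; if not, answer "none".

Pairwise majorities:
Beta vs Tau: Tau, 12–7.
Beta vs Gamma: Beta preferred on 5+5 = 10 ballots; Beta wins 10–9.
Beta vs Kappa: 7 for Beta, 12 for Kappa — Kappa by 12–7.
Tau–Gamma: Gamma 14–5.
Tau–Kappa: Tau 12–7.
Gamma vs Kappa: Gamma preferred on 7+2 = 9 ballots; Kappa wins 10–9.
Every project wins at least one matchup (Beta beats Gamma; Tau beats Beta; Gamma beats Tau; Kappa beats Beta), so there is no Condorcet loser.

none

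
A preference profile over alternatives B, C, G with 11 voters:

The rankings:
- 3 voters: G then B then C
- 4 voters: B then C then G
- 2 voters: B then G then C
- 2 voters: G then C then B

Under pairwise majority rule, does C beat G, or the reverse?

Ballots ranking C above G: 4.
Ballots ranking G above C: 11 − 4 = 7.
G wins the head-to-head 7–4.

G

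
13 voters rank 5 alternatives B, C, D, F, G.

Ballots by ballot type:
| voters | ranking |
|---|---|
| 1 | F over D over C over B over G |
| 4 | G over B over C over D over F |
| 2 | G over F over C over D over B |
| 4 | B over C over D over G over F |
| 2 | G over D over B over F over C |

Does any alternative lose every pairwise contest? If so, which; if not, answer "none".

Head-to-head results (13 voters):
B vs C: B, 10–3.
B vs D: B, 8–5.
B vs F: B is ranked higher on 4+4+2 = 10 ballots, F on 3. B wins 10–3.
B vs G: G wins 8–5.
C vs D: 10 to 3, C.
C–F: C 8–5.
C vs G: G wins 8–5.
D vs F: 4+4+2 = 10 for D, 3 for F — D by 10–3.
D vs G: 1+4 = 5 for D, 8 for G — G by 8–5.
F vs G: G wins 12–1.
Only F has no wins; F is the Condorcet loser.

F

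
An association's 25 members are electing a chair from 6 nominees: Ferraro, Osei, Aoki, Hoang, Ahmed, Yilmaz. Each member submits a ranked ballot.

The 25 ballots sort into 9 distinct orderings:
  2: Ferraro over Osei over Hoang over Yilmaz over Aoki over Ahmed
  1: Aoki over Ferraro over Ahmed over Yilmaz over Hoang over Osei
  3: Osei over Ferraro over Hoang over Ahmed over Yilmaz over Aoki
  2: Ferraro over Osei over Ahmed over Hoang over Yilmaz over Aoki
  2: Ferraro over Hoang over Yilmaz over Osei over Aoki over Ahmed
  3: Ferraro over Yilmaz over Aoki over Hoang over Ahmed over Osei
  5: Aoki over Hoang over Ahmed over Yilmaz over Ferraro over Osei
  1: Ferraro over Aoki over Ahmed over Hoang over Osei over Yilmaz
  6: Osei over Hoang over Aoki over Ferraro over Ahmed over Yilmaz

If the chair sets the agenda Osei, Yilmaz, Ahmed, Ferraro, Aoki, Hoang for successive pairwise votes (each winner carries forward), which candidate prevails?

Ferraro

Round 1: Osei vs Yilmaz — 14–11, Osei advances.
Round 2: Osei vs Ahmed — 15–10, Osei advances.
Round 3: Osei vs Ferraro — 9–16, Ferraro advances.
Round 4: Ferraro vs Aoki — 13–12, Ferraro advances.
Round 5: Ferraro vs Hoang — 14–11, Ferraro advances.
The agenda winner is Ferraro.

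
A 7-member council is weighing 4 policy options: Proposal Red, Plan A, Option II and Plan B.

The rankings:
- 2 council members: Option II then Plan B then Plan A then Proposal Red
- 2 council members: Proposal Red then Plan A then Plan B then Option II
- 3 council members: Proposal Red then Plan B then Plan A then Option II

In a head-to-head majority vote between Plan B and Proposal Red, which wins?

Ballots ranking Plan B above Proposal Red: 2.
Ballots ranking Proposal Red above Plan B: 7 − 2 = 5.
Proposal Red wins the head-to-head 5–2.

Proposal Red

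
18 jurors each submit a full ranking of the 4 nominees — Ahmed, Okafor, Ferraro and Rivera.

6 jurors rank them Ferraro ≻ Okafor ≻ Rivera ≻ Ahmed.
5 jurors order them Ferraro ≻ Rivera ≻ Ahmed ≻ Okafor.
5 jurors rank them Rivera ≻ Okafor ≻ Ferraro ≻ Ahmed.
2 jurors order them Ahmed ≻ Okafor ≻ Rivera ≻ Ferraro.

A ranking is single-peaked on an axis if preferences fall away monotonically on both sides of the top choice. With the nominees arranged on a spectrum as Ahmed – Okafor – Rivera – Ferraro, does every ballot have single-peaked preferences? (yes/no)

no

Axis positions: Ahmed=1, Okafor=2, Rivera=3, Ferraro=4.
Group 1: ranking walks positions 4-2-3-1; Okafor is ranked above Rivera even though Rivera lies between Okafor and the peak Ferraro on the axis — preferences dip and rise again. Not single-peaked.
Group 2: ranking walks positions 4-3-1-2; Ahmed is ranked above Okafor even though Okafor lies between Ahmed and the peak Ferraro on the axis — preferences dip and rise again. Not single-peaked.
Group 3 (peak Rivera at position 3): ranking walks positions 3-2-4-1, expanding outward from the peak — single-peaked.
Group 4 (peak Ahmed at position 1): ranking walks positions 1-2-3-4, expanding outward from the peak — single-peaked.
Group 1 violates single-peakedness, so the profile is not single-peaked on this axis.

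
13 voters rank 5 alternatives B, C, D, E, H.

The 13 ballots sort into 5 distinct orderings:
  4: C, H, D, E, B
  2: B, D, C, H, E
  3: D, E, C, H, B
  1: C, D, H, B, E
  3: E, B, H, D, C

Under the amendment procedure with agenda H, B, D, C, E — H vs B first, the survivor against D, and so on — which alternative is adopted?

C

Round 1: H vs B — 8–5, H advances.
Round 2: H vs D — 7–6, H advances.
Round 3: H vs C — 3–10, C advances.
Round 4: C vs E — 7–6, C advances.
The agenda winner is C.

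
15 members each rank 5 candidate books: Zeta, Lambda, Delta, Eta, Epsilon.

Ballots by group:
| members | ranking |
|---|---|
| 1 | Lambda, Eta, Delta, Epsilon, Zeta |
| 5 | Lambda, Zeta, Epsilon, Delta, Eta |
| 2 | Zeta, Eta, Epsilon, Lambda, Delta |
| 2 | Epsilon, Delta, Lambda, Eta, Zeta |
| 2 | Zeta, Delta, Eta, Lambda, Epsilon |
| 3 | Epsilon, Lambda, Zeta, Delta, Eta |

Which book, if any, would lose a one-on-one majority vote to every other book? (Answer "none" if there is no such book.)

Eta

Pairwise majorities:
Zeta–Lambda: Lambda 11–4.
Zeta–Delta: Zeta 12–3.
Zeta vs Eta: Zeta wins 12–3.
Zeta vs Epsilon: Zeta wins 9–6.
Lambda vs Delta: 11 to 4, Lambda.
Lambda vs Eta: Lambda wins 11–4.
Lambda vs Epsilon: Lambda wins 8–7.
Delta vs Eta: Delta, 12–3.
Delta vs Epsilon: Delta preferred on 1+2 = 3 ballots; Epsilon wins 12–3.
Eta vs Epsilon: 1+2+2 = 5 for Eta, 10 for Epsilon — Epsilon by 10–5.
Eta is beaten in every head-to-head and is the Condorcet loser.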